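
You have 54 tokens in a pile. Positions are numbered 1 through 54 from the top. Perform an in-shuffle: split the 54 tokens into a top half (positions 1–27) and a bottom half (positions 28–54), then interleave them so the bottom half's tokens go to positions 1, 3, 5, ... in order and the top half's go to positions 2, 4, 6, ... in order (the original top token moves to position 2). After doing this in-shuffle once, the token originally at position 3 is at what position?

Track the token's position through each in-shuffle:
3 → 6

6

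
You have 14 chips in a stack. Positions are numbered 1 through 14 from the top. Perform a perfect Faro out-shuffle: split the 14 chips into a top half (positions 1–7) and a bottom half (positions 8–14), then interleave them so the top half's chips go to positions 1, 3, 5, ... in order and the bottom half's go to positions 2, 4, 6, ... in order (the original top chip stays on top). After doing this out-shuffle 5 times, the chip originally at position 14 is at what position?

14

Position 14 is a fixed point of every out-shuffle, so the chip never moves.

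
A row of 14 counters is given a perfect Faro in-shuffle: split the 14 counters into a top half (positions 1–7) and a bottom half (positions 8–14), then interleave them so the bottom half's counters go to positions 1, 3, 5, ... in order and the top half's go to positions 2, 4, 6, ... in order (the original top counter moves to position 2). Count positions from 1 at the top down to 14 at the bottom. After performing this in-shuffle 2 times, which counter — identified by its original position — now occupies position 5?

5

Work backwards from position 5, undoing one in-shuffle at a time:
5 ← 10 ← 5
So the counter now at position 5 started at position 5.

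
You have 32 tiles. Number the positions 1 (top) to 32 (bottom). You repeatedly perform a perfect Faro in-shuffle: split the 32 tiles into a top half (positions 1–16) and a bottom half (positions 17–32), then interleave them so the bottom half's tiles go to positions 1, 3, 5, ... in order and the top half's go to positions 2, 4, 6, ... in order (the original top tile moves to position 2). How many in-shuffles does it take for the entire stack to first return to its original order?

The in-shuffle permutes the 32 positions with cycle lengths [2, 10, 10, 10].
Every tile is home exactly when every cycle has completed a whole number of laps, i.e. after lcm(2, 10) = 10 in-shuffles.

10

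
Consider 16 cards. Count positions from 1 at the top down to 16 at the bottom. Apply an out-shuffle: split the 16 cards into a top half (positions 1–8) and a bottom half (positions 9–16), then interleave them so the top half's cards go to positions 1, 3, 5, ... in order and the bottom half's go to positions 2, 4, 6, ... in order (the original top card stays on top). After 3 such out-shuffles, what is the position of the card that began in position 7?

4

Track the card's position through each out-shuffle:
7 → 13 → 10 → 4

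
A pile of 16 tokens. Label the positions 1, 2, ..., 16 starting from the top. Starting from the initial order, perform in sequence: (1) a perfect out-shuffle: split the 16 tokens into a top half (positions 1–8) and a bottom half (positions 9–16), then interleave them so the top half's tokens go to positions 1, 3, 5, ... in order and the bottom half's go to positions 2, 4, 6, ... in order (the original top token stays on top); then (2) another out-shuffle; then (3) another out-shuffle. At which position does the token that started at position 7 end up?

4

Track the token from position 7 forward through each operation:
  after op 1 (out-shuffle): 7 → 13
  after op 2 (out-shuffle): 13 → 10
  after op 3 (out-shuffle): 10 → 4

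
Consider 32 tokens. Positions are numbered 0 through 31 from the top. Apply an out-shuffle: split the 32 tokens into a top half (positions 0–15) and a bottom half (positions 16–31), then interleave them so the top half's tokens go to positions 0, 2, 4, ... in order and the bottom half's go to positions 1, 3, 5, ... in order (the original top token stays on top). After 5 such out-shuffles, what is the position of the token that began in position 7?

Track the token's position through each out-shuffle:
7 → 14 → 28 → 25 → 19 → 7

7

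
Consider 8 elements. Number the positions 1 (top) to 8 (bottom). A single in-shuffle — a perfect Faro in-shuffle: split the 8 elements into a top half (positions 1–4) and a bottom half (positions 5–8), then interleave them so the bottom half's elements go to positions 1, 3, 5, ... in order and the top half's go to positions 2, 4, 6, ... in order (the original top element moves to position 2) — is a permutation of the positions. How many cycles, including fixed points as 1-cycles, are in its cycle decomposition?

2

Trace each unvisited position around until it returns:
(1 2 4 8 7 5) (3 6)
2 cycles in total.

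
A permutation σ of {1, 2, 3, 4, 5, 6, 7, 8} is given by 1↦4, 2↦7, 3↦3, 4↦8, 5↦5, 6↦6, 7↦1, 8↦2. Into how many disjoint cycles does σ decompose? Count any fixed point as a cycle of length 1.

4

Cycle decomposition: (1 4 8 2 7) (3) (5) (6).
4 cycles.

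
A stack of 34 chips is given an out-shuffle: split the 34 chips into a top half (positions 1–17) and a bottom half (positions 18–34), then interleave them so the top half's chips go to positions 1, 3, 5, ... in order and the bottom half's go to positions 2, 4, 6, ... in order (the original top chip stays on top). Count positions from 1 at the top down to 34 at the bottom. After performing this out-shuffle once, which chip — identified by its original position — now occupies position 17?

9

Work backwards from position 17, undoing one out-shuffle at a time:
17 ← 9
So the chip now at position 17 started at position 9.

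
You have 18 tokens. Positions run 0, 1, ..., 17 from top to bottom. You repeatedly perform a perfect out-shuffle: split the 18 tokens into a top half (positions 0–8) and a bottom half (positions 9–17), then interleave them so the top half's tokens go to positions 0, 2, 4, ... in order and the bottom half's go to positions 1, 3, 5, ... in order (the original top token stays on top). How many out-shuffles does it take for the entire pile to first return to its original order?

The out-shuffle permutes the 18 positions with cycle lengths [1, 1, 8, 8].
Every token is home exactly when every cycle has completed a whole number of laps, i.e. after lcm(1, 8) = 8 out-shuffles.

8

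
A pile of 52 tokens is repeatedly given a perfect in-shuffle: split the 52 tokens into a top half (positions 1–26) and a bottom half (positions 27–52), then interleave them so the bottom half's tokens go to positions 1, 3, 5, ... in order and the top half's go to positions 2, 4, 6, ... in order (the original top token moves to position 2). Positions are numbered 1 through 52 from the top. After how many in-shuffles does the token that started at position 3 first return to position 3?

Follow position 3 under repeated in-shuffles:
3 → 6 → 12 → 24 → 48 → 43 → 33 → 13 → ... → 3 (length 52)
It first returns after 52 in-shuffles.

52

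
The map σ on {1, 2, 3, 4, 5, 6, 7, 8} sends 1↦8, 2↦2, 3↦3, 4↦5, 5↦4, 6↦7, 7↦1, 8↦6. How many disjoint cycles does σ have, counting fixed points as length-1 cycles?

4

Cycle decomposition: (1 8 6 7) (2) (3) (4 5).
4 cycles.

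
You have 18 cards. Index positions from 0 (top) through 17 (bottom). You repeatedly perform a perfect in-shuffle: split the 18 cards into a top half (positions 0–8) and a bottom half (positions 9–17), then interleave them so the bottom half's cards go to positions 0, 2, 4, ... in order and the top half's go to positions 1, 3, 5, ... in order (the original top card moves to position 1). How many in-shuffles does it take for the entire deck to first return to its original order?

The in-shuffle permutes the 18 positions with cycle lengths [18].
Every card is home exactly when every cycle has completed a whole number of laps, i.e. after lcm(18) = 18 in-shuffles.

18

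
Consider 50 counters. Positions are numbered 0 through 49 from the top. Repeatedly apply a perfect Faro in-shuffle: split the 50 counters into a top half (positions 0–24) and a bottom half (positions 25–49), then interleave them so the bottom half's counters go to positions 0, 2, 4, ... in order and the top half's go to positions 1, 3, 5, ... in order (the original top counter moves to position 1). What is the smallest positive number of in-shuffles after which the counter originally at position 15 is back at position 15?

8

Follow position 15 under repeated in-shuffles:
15 → 31 → 12 → 25 → 0 → 1 → 3 → 7 → 15
It first returns after 8 in-shuffles.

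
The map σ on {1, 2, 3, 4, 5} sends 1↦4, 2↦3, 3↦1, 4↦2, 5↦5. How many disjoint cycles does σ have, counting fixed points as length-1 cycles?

2

Cycle decomposition: (1 4 2 3) (5).
2 cycles.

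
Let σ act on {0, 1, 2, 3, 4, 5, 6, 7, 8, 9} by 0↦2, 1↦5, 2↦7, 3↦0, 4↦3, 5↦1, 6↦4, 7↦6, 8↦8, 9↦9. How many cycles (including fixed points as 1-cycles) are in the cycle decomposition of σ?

Cycle decomposition: (0 2 7 6 4 3) (1 5) (8) (9).
4 cycles.

4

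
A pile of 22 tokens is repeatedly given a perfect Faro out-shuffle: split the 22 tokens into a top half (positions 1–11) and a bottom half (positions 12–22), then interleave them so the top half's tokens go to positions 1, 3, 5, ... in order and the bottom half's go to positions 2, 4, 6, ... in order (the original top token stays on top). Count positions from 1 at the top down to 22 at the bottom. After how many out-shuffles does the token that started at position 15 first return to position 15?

Follow position 15 under repeated out-shuffles:
15 → 8 → 15
It first returns after 2 out-shuffles.

2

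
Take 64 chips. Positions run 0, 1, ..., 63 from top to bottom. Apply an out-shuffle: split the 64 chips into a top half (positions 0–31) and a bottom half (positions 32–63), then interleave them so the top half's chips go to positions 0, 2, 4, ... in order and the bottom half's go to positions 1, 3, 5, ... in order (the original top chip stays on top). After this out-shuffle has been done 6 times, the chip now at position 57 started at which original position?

57

Work backwards from position 57, undoing one out-shuffle at a time:
57 ← 60 ← 30 ← 15 ← 39 ← 51 ← 57
So the chip now at position 57 started at position 57.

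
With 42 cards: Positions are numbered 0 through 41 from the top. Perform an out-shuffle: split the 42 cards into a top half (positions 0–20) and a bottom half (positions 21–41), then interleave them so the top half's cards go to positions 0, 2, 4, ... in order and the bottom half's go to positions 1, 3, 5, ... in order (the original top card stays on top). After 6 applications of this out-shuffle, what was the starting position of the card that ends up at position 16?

Work backwards from position 16, undoing one out-shuffle at a time:
16 ← 8 ← 4 ← 2 ← 1 ← 21 ← 31
So the card now at position 16 started at position 31.

31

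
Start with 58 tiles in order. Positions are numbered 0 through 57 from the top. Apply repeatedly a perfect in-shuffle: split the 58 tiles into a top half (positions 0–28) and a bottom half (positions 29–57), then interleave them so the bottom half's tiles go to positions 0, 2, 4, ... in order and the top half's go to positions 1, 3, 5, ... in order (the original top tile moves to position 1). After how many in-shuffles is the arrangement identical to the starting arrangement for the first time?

58

The in-shuffle permutes the 58 positions with cycle lengths [58].
Every tile is home exactly when every cycle has completed a whole number of laps, i.e. after lcm(58) = 58 in-shuffles.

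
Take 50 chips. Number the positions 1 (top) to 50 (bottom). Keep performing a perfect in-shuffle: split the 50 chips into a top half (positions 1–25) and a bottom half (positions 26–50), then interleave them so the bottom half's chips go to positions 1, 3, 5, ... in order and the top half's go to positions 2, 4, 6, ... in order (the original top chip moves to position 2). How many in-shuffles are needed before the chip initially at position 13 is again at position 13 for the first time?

8

Follow position 13 under repeated in-shuffles:
13 → 26 → 1 → 2 → 4 → 8 → 16 → 32 → 13
It first returns after 8 in-shuffles.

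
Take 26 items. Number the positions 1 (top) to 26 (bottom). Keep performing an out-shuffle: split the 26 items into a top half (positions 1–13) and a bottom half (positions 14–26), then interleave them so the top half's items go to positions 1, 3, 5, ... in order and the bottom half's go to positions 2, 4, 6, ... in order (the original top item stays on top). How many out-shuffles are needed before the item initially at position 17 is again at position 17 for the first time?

Follow position 17 under repeated out-shuffles:
17 → 8 → 15 → 4 → 7 → 13 → 25 → 24 → 22 → 18 → 10 → 19 → 12 → 23 → 20 → 14 → 2 → 3 → 5 → 9 → 17
It first returns after 20 out-shuffles.

20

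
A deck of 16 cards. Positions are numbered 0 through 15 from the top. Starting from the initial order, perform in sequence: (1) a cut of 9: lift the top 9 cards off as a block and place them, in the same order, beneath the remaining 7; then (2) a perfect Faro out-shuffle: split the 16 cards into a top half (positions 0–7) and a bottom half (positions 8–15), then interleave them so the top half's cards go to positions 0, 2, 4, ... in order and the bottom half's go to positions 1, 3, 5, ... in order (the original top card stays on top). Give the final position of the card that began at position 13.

Track the card from position 13 forward through each operation:
  after op 1 (cut 9): 13 → 4
  after op 2 (out-shuffle): 4 → 8

8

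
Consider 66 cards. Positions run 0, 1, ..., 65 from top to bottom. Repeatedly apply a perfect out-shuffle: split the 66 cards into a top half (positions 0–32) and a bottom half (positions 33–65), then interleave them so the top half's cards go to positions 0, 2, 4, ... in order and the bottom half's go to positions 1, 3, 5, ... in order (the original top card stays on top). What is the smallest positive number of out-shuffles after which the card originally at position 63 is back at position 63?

Follow position 63 under repeated out-shuffles:
63 → 61 → 57 → 49 → 33 → 1 → 2 → 4 → 8 → 16 → 32 → 64 → 63
It first returns after 12 out-shuffles.

12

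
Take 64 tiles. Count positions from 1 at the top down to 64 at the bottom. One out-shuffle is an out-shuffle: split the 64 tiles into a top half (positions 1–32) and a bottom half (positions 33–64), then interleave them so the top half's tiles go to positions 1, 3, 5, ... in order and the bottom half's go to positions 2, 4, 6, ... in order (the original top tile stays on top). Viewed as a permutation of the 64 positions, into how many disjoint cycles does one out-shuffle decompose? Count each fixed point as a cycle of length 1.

Trace each unvisited position around until it returns:
(1) (2 3 5 9 17 33) (4 7 13 25 49 34) (6 11 21 41 18 35) (8 15 29 57 50 36) (10 19 37) (12 23 45 26 51 38) (14 27 53 42 20 39) ... plus 6 more
14 cycles in total.

14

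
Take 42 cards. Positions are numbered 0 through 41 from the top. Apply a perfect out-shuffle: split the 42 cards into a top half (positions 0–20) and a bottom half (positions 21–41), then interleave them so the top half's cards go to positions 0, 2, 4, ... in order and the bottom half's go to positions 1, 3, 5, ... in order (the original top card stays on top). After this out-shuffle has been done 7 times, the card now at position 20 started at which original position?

Work backwards from position 20, undoing one out-shuffle at a time:
20 ← 10 ← 5 ← 23 ← 32 ← 16 ← 8 ← 4
So the card now at position 20 started at position 4.

4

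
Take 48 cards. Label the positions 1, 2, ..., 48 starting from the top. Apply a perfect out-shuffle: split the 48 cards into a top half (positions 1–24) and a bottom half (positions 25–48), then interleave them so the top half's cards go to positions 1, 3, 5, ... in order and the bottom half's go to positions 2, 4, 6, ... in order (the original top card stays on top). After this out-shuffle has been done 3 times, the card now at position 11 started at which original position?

14

Work backwards from position 11, undoing one out-shuffle at a time:
11 ← 6 ← 27 ← 14
So the card now at position 11 started at position 14.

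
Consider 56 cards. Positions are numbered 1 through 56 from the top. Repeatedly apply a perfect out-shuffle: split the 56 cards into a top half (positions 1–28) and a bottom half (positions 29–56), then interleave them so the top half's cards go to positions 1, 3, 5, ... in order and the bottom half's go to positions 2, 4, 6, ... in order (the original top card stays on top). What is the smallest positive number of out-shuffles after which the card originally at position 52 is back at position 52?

20

Follow position 52 under repeated out-shuffles:
52 → 48 → 40 → 24 → 47 → 38 → 20 → 39 → 22 → 43 → 30 → 4 → 7 → 13 → 25 → 49 → 42 → 28 → 55 → 54 → 52
It first returns after 20 out-shuffles.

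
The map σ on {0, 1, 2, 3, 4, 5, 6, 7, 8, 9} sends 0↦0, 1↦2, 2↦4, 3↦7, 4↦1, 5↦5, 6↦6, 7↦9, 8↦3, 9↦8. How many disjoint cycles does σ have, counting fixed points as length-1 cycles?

Cycle decomposition: (0) (1 2 4) (3 7 9 8) (5) (6).
5 cycles.

5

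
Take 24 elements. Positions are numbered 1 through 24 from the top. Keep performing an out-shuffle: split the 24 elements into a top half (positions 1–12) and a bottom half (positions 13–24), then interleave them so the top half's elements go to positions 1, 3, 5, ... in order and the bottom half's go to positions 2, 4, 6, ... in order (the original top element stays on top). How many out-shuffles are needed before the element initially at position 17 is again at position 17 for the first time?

Follow position 17 under repeated out-shuffles:
17 → 10 → 19 → 14 → 4 → 7 → 13 → 2 → 3 → 5 → 9 → 17
It first returns after 11 out-shuffles.

11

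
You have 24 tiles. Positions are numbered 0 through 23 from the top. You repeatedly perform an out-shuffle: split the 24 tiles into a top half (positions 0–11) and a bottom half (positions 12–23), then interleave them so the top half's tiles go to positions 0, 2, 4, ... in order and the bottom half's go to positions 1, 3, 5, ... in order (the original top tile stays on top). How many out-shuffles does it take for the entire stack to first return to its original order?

The out-shuffle permutes the 24 positions with cycle lengths [1, 1, 11, 11].
Every tile is home exactly when every cycle has completed a whole number of laps, i.e. after lcm(1, 11) = 11 out-shuffles.

11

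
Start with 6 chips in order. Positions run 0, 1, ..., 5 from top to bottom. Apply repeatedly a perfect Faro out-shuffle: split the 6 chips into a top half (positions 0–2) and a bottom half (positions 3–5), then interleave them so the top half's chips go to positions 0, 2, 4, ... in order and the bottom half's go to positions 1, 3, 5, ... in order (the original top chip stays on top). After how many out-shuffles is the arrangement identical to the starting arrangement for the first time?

4

The out-shuffle permutes the 6 positions with cycle lengths [1, 1, 4].
Every chip is home exactly when every cycle has completed a whole number of laps, i.e. after lcm(1, 4) = 4 out-shuffles.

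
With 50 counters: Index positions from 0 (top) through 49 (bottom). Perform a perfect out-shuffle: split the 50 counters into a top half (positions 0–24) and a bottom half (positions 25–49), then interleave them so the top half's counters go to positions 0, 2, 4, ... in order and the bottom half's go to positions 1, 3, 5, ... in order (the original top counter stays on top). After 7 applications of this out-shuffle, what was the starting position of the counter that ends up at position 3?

5

Work backwards from position 3, undoing one out-shuffle at a time:
3 ← 26 ← 13 ← 31 ← 40 ← 20 ← 10 ← 5
So the counter now at position 3 started at position 5.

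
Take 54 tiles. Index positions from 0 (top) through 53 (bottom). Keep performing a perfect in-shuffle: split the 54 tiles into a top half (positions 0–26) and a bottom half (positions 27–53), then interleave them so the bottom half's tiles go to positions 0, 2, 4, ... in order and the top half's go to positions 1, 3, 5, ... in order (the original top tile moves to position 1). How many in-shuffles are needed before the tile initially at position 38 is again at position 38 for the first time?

Follow position 38 under repeated in-shuffles:
38 → 22 → 45 → 36 → 18 → 37 → 20 → 41 → 28 → 2 → 5 → 11 → 23 → 47 → 40 → 26 → 53 → 52 → 50 → 46 → 38
It first returns after 20 in-shuffles.

20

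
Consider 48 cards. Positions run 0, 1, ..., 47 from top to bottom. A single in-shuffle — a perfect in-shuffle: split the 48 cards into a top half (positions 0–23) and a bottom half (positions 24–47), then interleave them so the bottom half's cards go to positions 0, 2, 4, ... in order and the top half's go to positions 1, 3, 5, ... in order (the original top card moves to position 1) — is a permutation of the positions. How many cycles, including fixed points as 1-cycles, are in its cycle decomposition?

4

Trace each unvisited position around until it returns:
(0 1 3 7 15 31 ... len 21) (2 5 11 23 47 46 ... len 21) (6 13 27) (20 41 34)
4 cycles in total.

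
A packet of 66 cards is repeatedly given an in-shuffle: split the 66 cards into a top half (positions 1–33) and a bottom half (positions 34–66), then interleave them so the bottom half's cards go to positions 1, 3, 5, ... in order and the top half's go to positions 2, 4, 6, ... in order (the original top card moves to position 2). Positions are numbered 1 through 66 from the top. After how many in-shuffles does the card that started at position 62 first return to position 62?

66

Follow position 62 under repeated in-shuffles:
62 → 57 → 47 → 27 → 54 → 41 → 15 → 30 → ... → 62 (length 66)
It first returns after 66 in-shuffles.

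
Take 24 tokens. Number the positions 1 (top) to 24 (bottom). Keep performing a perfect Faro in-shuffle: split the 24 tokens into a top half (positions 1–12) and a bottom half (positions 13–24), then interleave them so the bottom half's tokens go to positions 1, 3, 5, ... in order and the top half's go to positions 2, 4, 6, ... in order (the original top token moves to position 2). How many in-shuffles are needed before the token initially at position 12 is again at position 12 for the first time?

Follow position 12 under repeated in-shuffles:
12 → 24 → 23 → 21 → 17 → 9 → 18 → 11 → 22 → 19 → 13 → 1 → 2 → 4 → 8 → 16 → 7 → 14 → 3 → 6 → 12
It first returns after 20 in-shuffles.

20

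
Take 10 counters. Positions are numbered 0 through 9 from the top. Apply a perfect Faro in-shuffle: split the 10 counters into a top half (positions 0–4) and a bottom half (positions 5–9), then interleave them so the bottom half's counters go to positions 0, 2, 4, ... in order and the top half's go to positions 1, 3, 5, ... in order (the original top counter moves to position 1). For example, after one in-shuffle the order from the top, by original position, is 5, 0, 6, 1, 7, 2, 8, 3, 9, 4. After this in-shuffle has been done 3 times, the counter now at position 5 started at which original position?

8

Work backwards from position 5, undoing one in-shuffle at a time:
5 ← 2 ← 6 ← 8
So the counter now at position 5 started at position 8.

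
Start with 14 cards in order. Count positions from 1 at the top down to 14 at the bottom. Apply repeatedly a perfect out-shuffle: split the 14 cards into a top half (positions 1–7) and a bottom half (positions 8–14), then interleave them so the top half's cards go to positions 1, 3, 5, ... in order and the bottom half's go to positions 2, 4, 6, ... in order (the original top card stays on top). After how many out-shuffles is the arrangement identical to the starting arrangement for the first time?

The out-shuffle permutes the 14 positions with cycle lengths [1, 1, 12].
Every card is home exactly when every cycle has completed a whole number of laps, i.e. after lcm(1, 12) = 12 out-shuffles.

12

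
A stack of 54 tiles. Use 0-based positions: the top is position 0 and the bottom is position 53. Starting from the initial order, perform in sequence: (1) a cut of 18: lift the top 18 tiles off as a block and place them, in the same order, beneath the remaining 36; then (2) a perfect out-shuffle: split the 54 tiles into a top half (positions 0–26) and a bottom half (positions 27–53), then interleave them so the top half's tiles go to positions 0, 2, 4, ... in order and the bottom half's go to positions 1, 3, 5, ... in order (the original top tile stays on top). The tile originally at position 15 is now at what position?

49

Track the tile from position 15 forward through each operation:
  after op 1 (cut 18): 15 → 51
  after op 2 (out-shuffle): 51 → 49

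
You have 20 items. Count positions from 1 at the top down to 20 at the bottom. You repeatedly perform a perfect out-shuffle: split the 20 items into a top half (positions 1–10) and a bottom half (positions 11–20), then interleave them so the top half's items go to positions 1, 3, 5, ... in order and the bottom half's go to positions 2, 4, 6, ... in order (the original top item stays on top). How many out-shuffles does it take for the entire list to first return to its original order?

18

The out-shuffle permutes the 20 positions with cycle lengths [1, 1, 18].
Every item is home exactly when every cycle has completed a whole number of laps, i.e. after lcm(1, 18) = 18 out-shuffles.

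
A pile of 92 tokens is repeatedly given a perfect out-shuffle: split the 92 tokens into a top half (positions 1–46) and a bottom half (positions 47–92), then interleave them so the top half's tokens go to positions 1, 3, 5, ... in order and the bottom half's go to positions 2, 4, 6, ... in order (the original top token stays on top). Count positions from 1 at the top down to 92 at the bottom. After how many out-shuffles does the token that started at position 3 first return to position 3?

Follow position 3 under repeated out-shuffles:
3 → 5 → 9 → 17 → 33 → 65 → 38 → 75 → 58 → 24 → 47 → 2 → 3
It first returns after 12 out-shuffles.

12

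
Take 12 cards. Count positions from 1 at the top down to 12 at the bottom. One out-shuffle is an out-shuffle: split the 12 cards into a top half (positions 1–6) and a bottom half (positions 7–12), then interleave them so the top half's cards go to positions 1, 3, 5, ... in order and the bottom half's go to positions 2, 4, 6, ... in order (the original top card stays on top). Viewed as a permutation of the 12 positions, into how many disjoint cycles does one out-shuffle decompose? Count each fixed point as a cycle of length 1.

Trace each unvisited position around until it returns:
(1) (2 3 5 9 6 11 10 8 4 7) (12)
3 cycles in total.

3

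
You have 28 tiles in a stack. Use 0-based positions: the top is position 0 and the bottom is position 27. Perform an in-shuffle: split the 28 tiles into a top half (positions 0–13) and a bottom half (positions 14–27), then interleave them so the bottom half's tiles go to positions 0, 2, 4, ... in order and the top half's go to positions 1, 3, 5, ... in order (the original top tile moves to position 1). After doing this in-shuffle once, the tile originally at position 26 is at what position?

24

Track the tile's position through each in-shuffle:
26 → 24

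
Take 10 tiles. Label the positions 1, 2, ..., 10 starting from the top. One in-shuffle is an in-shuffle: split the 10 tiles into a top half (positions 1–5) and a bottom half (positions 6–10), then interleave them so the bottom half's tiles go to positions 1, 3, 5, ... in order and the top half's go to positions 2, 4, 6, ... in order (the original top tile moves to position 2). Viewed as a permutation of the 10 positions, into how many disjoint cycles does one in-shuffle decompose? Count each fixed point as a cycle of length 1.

1

Trace each unvisited position around until it returns:
(1 2 4 8 5 10 9 7 3 6)
1 cycle in total.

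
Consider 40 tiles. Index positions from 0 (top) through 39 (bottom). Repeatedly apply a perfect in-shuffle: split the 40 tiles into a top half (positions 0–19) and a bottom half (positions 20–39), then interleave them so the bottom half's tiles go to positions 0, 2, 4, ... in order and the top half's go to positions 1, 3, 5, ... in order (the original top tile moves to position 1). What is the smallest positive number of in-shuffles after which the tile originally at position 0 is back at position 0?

Follow position 0 under repeated in-shuffles:
0 → 1 → 3 → 7 → 15 → 31 → 22 → 4 → 9 → 19 → 39 → 38 → 36 → 32 → 24 → 8 → 17 → 35 → 30 → 20 → 0
It first returns after 20 in-shuffles.

20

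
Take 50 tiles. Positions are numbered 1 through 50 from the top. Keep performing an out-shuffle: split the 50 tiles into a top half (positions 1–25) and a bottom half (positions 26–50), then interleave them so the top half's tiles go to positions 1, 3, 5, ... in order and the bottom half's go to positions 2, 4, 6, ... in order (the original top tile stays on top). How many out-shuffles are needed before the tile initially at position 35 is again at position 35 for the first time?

Follow position 35 under repeated out-shuffles:
35 → 20 → 39 → 28 → 6 → 11 → 21 → 41 → ... → 35 (length 21)
It first returns after 21 out-shuffles.

21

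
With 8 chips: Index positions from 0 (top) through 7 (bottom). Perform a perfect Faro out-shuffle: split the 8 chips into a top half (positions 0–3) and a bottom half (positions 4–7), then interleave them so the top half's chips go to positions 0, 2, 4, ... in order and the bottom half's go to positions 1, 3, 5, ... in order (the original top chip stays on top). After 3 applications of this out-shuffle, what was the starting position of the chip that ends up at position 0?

0

Work backwards from position 0, undoing one out-shuffle at a time:
0 ← 0 ← 0 ← 0
So the chip now at position 0 started at position 0.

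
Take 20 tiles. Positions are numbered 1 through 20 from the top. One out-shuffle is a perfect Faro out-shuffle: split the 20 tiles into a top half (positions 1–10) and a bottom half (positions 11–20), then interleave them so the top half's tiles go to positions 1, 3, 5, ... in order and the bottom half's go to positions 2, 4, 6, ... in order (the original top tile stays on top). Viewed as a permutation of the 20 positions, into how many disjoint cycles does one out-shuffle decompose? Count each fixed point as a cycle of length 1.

3

Trace each unvisited position around until it returns:
(1) (2 3 5 9 17 14 ... len 18) (20)
3 cycles in total.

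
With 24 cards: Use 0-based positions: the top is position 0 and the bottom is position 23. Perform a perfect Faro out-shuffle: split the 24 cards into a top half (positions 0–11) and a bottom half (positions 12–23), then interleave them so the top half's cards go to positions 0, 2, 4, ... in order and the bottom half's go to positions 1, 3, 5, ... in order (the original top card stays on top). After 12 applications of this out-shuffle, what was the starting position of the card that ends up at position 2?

1

Work backwards from position 2, undoing one out-shuffle at a time:
2 ← 1 ← 12 ← 6 ← 3 ← 13 ← 18 ← 9 ← 16 ← 8 ← 4 ← 2 ← 1
So the card now at position 2 started at position 1.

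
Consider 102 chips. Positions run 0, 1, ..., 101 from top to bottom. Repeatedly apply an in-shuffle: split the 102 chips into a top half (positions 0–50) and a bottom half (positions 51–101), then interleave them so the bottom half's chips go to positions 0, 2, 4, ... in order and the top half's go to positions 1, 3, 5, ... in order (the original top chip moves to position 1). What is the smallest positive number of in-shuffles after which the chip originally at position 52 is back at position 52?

51

Follow position 52 under repeated in-shuffles:
52 → 2 → 5 → 11 → 23 → 47 → 95 → 88 → ... → 52 (length 51)
It first returns after 51 in-shuffles.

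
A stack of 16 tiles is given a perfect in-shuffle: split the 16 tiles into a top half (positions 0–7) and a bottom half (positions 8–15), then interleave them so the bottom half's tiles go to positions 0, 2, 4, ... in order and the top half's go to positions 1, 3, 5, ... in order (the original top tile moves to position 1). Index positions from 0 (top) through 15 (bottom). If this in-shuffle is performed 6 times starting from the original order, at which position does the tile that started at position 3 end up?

Track the tile's position through each in-shuffle:
3 → 7 → 15 → 14 → 12 → 8 → 0

0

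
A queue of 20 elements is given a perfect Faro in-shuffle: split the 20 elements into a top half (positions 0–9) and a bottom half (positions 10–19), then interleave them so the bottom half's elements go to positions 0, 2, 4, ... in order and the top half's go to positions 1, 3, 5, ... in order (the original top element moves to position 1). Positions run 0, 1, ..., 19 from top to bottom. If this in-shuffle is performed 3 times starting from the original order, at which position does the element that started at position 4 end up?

18

Track the element's position through each in-shuffle:
4 → 9 → 19 → 18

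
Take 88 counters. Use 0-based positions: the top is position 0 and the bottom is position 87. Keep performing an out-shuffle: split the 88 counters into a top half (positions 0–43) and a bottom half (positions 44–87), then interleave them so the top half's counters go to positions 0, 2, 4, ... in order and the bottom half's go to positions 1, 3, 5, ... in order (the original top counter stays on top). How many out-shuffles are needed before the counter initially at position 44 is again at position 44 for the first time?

Follow position 44 under repeated out-shuffles:
44 → 1 → 2 → 4 → 8 → 16 → 32 → 64 → ... → 44 (length 28)
It first returns after 28 out-shuffles.

28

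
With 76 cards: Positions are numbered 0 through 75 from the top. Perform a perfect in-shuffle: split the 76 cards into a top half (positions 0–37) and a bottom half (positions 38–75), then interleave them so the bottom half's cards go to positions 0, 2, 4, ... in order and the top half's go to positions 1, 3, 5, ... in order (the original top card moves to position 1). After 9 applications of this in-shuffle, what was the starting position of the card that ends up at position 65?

65

Work backwards from position 65, undoing one in-shuffle at a time:
65 ← 32 ← 54 ← 65 ← 32 ← 54 ← 65 ← 32 ← 54 ← 65
So the card now at position 65 started at position 65.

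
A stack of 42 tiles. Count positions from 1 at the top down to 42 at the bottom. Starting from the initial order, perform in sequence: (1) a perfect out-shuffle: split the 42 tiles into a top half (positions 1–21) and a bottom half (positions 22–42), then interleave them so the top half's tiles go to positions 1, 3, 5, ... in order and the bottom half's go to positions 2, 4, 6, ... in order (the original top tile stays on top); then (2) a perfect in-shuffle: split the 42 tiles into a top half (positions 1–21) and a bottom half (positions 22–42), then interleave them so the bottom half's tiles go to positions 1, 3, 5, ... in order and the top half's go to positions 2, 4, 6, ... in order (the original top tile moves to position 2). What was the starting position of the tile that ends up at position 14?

Undo the operations in reverse order, starting from position 14:
  undo op 2 (in-shuffle, from top half): 14 ← 7
  undo op 1 (out-shuffle, from top half): 7 ← 4
So the tile at position 14 came from original position 4.

4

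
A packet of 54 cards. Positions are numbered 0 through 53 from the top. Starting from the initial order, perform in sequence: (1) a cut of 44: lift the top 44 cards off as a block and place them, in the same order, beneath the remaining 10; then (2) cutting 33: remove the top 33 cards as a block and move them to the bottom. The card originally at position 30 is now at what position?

7

Track the card from position 30 forward through each operation:
  after op 1 (cut 44): 30 → 40
  after op 2 (cut 33): 40 → 7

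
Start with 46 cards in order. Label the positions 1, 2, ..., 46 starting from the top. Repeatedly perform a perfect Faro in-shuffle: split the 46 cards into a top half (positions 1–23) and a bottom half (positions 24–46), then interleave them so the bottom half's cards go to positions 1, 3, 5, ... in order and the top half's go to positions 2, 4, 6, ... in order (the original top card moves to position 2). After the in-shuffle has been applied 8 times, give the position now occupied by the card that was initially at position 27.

Track the card's position through each in-shuffle:
27 → 7 → 14 → 28 → 9 → 18 → 36 → 25 → 3

3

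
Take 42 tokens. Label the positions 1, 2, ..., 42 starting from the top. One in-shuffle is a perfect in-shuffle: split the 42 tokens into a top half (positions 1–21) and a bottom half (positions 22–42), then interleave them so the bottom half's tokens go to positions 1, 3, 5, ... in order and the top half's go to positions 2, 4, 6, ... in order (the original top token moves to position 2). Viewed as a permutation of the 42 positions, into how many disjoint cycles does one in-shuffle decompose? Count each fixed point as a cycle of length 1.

3

Trace each unvisited position around until it returns:
(1 2 4 8 16 32 ... len 14) (3 6 12 24 5 10 ... len 14) (7 14 28 13 26 9 ... len 14)
3 cycles in total.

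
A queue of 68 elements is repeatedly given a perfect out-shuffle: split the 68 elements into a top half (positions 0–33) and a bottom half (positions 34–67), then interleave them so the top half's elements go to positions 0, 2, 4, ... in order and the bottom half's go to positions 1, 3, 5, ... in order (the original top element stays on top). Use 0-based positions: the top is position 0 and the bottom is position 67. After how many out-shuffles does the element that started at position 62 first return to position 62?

Follow position 62 under repeated out-shuffles:
62 → 57 → 47 → 27 → 54 → 41 → 15 → 30 → ... → 62 (length 66)
It first returns after 66 out-shuffles.

66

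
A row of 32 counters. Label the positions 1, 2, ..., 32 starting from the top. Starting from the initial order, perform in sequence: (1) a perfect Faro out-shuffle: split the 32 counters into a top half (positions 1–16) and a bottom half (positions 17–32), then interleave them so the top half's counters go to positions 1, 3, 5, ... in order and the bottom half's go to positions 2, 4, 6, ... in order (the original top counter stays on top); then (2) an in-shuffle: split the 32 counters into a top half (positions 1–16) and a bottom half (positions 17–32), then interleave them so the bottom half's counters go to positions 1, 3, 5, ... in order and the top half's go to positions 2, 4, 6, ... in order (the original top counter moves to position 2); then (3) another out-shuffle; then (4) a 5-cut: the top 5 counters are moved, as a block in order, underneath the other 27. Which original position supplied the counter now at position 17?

Undo the operations in reverse order, starting from position 17:
  undo op 4 (cut 5): 17 ← 22
  undo op 3 (out-shuffle, from bottom half): 22 ← 27
  undo op 2 (in-shuffle, from bottom half): 27 ← 30
  undo op 1 (out-shuffle, from bottom half): 30 ← 31
So the counter at position 17 came from original position 31.

31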